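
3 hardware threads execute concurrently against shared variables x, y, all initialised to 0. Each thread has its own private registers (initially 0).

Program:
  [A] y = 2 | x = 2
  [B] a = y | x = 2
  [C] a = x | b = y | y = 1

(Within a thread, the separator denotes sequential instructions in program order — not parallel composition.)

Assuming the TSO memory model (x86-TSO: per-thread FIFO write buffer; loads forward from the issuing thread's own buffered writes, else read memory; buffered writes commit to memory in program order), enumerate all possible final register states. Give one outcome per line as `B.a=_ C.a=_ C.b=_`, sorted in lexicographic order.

B.a=0 C.a=0 C.b=0
B.a=0 C.a=0 C.b=2
B.a=0 C.a=2 C.b=0
B.a=0 C.a=2 C.b=2
B.a=1 C.a=0 C.b=0
B.a=1 C.a=0 C.b=2
B.a=1 C.a=2 C.b=2
B.a=2 C.a=0 C.b=0
B.a=2 C.a=0 C.b=2
B.a=2 C.a=2 C.b=2

outcome vector order: (B.a,C.a,C.b)
|TSO outcomes| = 10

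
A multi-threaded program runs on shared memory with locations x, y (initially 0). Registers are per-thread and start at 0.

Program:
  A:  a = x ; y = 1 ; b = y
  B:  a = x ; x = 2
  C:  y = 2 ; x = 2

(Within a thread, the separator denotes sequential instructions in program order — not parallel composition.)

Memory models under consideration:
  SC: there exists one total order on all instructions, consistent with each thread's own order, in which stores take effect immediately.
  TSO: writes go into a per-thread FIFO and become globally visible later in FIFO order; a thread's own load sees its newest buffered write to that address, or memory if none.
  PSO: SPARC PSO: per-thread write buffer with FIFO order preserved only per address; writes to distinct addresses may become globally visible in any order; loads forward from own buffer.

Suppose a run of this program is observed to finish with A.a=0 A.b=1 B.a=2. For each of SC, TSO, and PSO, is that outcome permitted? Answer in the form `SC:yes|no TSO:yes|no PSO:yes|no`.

SC:yes TSO:yes PSO:yes

outcome vector order: (A.a,A.b,B.a)
SC (7): <0 1 0> <0 1 2> <0 2 0> <0 2 2> <2 1 0> <2 1 2> <2 2 0>
TSO (7): <0 1 0> <0 1 2> <0 2 0> <0 2 2> <2 1 0> <2 1 2> <2 2 0>
PSO (8): <0 1 0> <0 1 2> <0 2 0> <0 2 2> <2 1 0> <2 1 2> <2 2 0> <2 2 2>
target <0 1 2> ∈ {SC,TSO,PSO}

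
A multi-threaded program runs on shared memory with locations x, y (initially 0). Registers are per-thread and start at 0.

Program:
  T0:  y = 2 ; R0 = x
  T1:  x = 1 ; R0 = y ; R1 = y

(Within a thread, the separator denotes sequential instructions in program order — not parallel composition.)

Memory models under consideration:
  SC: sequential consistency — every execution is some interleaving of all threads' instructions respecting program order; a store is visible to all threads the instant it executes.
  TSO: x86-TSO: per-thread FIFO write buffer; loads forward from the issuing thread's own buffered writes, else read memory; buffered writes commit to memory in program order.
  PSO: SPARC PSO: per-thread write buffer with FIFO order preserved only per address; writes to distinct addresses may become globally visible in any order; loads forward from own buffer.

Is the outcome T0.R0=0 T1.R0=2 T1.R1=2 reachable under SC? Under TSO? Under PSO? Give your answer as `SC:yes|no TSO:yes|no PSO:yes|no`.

outcome vector order: (T0.R0,T1.R0,T1.R1)
SC (4): <0 2 2>; <1 0 0>; <1 0 2>; <1 2 2>
TSO (6): <0 0 0>; <0 0 2>; <0 2 2>; <1 0 0>; <1 0 2>; <1 2 2>
PSO (6): <0 0 0>; <0 0 2>; <0 2 2>; <1 0 0>; <1 0 2>; <1 2 2>
target <0 2 2> ∈ {SC,TSO,PSO}

SC:yes TSO:yes PSO:yes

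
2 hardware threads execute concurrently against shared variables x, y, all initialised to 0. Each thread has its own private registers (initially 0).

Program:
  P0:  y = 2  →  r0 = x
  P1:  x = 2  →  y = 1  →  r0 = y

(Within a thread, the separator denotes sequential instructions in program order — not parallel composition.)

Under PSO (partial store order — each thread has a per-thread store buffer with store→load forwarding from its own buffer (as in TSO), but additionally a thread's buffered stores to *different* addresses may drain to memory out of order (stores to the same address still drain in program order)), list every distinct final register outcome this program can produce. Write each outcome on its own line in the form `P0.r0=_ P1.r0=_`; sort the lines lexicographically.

P0.r0=0 P1.r0=1
P0.r0=0 P1.r0=2
P0.r0=2 P1.r0=1
P0.r0=2 P1.r0=2

outcome vector order: (P0.r0,P1.r0)
|PSO outcomes| = 4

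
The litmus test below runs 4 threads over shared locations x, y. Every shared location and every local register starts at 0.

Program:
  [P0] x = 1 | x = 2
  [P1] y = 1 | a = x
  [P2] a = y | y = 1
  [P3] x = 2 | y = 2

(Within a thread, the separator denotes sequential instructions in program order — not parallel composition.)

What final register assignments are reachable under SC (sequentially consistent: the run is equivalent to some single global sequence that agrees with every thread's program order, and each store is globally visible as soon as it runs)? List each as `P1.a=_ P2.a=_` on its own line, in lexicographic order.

outcome vector order: (P1.a,P2.a)
|SC outcomes| = 9

P1.a=0 P2.a=0
P1.a=0 P2.a=1
P1.a=0 P2.a=2
P1.a=1 P2.a=0
P1.a=1 P2.a=1
P1.a=1 P2.a=2
P1.a=2 P2.a=0
P1.a=2 P2.a=1
P1.a=2 P2.a=2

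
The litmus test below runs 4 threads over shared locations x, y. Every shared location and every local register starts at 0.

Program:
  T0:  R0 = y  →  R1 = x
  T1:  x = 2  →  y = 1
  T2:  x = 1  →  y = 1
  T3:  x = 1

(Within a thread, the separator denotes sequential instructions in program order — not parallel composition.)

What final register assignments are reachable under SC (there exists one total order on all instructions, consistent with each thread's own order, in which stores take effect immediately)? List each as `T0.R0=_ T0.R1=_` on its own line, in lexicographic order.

T0.R0=0 T0.R1=0
T0.R0=0 T0.R1=1
T0.R0=0 T0.R1=2
T0.R0=1 T0.R1=1
T0.R0=1 T0.R1=2

outcome vector order: (T0.R0,T0.R1)
|SC outcomes| = 5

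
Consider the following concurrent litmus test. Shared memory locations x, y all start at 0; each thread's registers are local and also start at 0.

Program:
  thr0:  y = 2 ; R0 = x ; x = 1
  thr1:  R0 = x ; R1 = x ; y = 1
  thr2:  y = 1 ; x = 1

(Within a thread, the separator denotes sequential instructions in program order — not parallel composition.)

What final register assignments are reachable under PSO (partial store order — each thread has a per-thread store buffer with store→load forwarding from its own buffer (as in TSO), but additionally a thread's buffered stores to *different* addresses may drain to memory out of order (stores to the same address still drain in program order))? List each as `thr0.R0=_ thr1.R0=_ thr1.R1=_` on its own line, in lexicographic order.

outcome vector order: (thr0.R0,thr1.R0,thr1.R1)
|PSO outcomes| = 6

thr0.R0=0 thr1.R0=0 thr1.R1=0
thr0.R0=0 thr1.R0=0 thr1.R1=1
thr0.R0=0 thr1.R0=1 thr1.R1=1
thr0.R0=1 thr1.R0=0 thr1.R1=0
thr0.R0=1 thr1.R0=0 thr1.R1=1
thr0.R0=1 thr1.R0=1 thr1.R1=1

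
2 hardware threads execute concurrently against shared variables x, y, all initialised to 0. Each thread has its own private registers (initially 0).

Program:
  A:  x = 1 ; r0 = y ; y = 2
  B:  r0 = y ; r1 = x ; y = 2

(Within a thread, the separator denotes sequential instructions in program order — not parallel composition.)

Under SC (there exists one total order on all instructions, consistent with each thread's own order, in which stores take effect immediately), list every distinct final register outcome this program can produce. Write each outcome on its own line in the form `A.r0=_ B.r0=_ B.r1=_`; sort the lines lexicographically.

A.r0=0 B.r0=0 B.r1=0
A.r0=0 B.r0=0 B.r1=1
A.r0=0 B.r0=2 B.r1=1
A.r0=2 B.r0=0 B.r1=0
A.r0=2 B.r0=0 B.r1=1

outcome vector order: (A.r0,B.r0,B.r1)
|SC outcomes| = 5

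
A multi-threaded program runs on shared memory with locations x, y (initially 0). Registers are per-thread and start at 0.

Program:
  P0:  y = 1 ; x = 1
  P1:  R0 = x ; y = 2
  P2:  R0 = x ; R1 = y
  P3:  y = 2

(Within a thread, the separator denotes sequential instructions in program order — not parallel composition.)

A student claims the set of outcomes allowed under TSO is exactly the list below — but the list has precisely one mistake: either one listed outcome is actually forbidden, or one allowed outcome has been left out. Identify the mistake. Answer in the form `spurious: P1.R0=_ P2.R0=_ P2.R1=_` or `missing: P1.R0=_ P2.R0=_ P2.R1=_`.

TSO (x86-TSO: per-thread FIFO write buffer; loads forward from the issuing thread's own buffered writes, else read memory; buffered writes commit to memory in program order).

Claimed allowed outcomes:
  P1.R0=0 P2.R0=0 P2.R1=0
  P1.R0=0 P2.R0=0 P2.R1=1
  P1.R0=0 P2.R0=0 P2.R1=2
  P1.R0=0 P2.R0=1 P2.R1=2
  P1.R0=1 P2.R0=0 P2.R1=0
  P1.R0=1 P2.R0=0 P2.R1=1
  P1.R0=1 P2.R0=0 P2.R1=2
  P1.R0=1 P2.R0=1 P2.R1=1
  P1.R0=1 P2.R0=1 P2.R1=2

outcome vector order: (P1.R0,P2.R0,P2.R1)
[TSO] allowed = {(0,0,0) (0,0,1) (0,0,2) (0,1,1) (0,1,2) (1,0,0) (1,0,1) (1,0,2) (1,1,1) (1,1,2)}
TSO∖claimed = {(0,1,1)}

missing: P1.R0=0 P2.R0=1 P2.R1=1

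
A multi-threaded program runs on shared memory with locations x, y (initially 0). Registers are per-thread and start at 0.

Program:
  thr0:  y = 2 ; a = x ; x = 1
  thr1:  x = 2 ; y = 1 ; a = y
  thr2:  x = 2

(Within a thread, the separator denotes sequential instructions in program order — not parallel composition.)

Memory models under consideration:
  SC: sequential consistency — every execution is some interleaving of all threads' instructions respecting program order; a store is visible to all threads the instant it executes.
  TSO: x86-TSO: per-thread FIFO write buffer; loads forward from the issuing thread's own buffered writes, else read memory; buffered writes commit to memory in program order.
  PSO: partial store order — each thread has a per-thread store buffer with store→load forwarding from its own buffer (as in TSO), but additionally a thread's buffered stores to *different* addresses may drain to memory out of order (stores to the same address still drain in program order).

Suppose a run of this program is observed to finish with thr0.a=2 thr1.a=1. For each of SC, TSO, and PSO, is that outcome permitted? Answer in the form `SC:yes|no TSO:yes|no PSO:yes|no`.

SC:yes TSO:yes PSO:yes

outcome vector order: (thr0.a,thr1.a)
SC (3): 0/1, 2/1, 2/2
TSO (4): 0/1, 0/2, 2/1, 2/2
PSO (4): 0/1, 0/2, 2/1, 2/2
target 2/1 ∈ {SC,TSO,PSO}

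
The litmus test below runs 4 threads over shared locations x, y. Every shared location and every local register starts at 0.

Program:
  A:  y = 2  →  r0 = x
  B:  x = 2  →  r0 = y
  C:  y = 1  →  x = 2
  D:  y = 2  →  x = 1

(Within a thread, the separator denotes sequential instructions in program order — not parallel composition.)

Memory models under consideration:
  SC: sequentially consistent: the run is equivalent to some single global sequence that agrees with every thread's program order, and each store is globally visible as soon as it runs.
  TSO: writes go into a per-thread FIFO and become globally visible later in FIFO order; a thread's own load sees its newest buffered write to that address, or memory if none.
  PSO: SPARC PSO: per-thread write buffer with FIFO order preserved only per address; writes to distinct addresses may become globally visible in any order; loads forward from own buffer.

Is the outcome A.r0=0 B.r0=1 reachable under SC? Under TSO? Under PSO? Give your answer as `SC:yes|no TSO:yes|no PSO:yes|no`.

SC:yes TSO:yes PSO:yes

outcome vector order: (A.r0,B.r0)
SC (8): 0/1, 0/2, 1/0, 1/1, 1/2, 2/0, 2/1, 2/2
TSO (9): 0/0, 0/1, 0/2, 1/0, 1/1, 1/2, 2/0, 2/1, 2/2
PSO (9): 0/0, 0/1, 0/2, 1/0, 1/1, 1/2, 2/0, 2/1, 2/2
target 0/1 ∈ {SC,TSO,PSO}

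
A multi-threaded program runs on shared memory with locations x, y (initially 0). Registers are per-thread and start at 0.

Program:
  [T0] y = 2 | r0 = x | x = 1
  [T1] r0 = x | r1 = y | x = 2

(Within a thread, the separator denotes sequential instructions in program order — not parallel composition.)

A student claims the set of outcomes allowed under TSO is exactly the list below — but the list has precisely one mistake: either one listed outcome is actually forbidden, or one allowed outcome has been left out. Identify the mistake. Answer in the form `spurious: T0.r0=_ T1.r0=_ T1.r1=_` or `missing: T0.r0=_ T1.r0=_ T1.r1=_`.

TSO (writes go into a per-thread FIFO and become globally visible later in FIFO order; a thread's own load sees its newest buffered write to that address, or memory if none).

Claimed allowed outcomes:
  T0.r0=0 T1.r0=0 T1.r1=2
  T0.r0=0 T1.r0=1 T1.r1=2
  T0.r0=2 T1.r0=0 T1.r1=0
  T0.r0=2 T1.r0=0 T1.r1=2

missing: T0.r0=0 T1.r0=0 T1.r1=0

outcome vector order: (T0.r0,T1.r0,T1.r1)
[TSO] allowed = {(0,0,0); (0,0,2); (0,1,2); (2,0,0); (2,0,2)}
TSO∖claimed = {(0,0,0)}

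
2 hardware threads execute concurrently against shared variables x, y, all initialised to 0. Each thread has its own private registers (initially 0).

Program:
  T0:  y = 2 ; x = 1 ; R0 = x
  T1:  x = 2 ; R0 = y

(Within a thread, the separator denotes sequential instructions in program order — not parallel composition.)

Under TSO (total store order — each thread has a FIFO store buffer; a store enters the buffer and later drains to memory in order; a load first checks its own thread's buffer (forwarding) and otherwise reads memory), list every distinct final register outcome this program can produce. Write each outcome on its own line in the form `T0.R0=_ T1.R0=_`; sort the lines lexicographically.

T0.R0=1 T1.R0=0
T0.R0=1 T1.R0=2
T0.R0=2 T1.R0=0
T0.R0=2 T1.R0=2

outcome vector order: (T0.R0,T1.R0)
|TSO outcomes| = 4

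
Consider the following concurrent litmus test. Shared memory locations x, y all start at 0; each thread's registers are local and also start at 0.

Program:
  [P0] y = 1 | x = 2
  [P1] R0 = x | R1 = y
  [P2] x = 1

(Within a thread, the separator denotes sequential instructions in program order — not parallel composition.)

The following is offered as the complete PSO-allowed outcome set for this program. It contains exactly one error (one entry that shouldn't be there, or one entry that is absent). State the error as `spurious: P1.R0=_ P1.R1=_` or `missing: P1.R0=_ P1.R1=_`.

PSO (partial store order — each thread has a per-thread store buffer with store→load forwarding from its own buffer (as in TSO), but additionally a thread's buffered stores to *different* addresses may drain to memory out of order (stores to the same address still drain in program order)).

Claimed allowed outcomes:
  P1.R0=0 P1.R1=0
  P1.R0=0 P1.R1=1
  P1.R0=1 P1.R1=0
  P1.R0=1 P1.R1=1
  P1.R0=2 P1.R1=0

missing: P1.R0=2 P1.R1=1

outcome vector order: (P1.R0,P1.R1)
PSO: 6 outcomes — {(0,0) (0,1) (1,0) (1,1) (2,0) (2,1)}
PSO∖claimed = {(2,1)}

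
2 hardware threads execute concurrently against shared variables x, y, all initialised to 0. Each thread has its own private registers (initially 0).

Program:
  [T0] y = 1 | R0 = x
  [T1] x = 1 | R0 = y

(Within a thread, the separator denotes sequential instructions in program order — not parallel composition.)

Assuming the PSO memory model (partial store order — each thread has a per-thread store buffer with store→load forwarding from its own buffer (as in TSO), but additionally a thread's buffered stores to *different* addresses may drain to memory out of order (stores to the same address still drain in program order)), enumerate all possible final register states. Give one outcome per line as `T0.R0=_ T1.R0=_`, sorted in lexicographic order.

T0.R0=0 T1.R0=0
T0.R0=0 T1.R0=1
T0.R0=1 T1.R0=0
T0.R0=1 T1.R0=1

outcome vector order: (T0.R0,T1.R0)
|PSO outcomes| = 4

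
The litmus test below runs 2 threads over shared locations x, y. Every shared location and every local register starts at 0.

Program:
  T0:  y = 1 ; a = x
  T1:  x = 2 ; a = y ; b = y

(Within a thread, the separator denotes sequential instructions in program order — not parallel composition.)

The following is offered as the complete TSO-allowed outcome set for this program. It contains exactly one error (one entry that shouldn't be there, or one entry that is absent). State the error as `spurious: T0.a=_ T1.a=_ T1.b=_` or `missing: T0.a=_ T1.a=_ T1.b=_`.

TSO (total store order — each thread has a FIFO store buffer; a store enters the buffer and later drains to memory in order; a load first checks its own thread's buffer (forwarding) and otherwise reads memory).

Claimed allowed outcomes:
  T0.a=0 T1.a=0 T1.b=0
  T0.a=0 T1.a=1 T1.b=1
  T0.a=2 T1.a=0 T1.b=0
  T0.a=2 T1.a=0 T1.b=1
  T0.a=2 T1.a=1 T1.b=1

missing: T0.a=0 T1.a=0 T1.b=1

outcome vector order: (T0.a,T1.a,T1.b)
[TSO] allowed = {(0,0,0), (0,0,1), (0,1,1), (2,0,0), (2,0,1), (2,1,1)}
TSO∖claimed = {(0,0,1)}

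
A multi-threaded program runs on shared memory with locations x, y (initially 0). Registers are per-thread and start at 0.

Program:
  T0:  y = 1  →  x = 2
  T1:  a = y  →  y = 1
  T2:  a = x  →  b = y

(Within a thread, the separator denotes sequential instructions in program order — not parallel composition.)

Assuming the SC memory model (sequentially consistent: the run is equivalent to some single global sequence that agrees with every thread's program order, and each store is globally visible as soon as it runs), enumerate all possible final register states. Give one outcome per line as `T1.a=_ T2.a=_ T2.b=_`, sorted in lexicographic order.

T1.a=0 T2.a=0 T2.b=0
T1.a=0 T2.a=0 T2.b=1
T1.a=0 T2.a=2 T2.b=1
T1.a=1 T2.a=0 T2.b=0
T1.a=1 T2.a=0 T2.b=1
T1.a=1 T2.a=2 T2.b=1

outcome vector order: (T1.a,T2.a,T2.b)
|SC outcomes| = 6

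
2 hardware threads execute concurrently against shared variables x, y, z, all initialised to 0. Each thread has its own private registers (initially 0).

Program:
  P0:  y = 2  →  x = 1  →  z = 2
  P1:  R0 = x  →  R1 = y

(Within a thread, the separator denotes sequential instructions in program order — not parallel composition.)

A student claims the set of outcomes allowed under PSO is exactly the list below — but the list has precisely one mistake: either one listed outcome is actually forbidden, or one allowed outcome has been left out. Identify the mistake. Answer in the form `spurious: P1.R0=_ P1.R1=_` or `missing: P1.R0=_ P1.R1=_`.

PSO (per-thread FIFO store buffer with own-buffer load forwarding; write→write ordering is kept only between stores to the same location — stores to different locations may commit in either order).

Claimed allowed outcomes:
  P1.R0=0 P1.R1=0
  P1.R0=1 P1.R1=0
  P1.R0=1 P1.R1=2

outcome vector order: (P1.R0,P1.R1)
[PSO] allowed = {0/0 0/2 1/0 1/2}
PSO∖claimed = {0/2}

missing: P1.R0=0 P1.R1=2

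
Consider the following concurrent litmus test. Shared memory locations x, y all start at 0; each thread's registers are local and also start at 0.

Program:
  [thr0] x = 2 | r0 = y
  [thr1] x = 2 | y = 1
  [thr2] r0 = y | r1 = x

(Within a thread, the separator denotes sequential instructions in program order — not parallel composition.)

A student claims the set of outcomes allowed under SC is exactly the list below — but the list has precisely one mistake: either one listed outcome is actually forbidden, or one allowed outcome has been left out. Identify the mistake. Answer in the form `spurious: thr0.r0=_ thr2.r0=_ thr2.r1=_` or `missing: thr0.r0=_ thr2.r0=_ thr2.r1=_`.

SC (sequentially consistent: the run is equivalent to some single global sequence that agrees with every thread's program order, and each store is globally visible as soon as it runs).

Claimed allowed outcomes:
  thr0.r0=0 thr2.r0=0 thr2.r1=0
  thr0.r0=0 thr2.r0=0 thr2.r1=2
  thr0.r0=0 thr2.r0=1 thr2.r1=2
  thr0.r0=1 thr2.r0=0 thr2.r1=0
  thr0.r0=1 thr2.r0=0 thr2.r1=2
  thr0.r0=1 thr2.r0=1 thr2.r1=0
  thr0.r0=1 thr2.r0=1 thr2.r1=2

spurious: thr0.r0=1 thr2.r0=1 thr2.r1=0

outcome vector order: (thr0.r0,thr2.r0,thr2.r1)
SC (6): <0 0 0> <0 0 2> <0 1 2> <1 0 0> <1 0 2> <1 1 2>
claimed∖SC = {<1 1 0>}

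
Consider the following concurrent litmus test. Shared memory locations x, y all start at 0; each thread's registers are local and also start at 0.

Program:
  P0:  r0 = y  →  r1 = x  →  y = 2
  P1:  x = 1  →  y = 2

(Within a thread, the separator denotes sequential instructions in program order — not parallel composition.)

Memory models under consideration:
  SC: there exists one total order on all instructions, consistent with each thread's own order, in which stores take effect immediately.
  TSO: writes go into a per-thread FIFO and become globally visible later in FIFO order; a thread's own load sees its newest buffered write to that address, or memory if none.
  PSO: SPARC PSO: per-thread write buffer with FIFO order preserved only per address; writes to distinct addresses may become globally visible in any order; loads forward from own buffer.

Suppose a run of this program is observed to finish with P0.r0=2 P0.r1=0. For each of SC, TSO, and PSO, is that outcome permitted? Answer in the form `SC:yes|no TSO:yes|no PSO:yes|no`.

outcome vector order: (P0.r0,P0.r1)
under SC → 0/0; 0/1; 2/1
under TSO → 0/0; 0/1; 2/1
under PSO → 0/0; 0/1; 2/0; 2/1
target 2/0 ∈ {PSO}

SC:no TSO:no PSO:yes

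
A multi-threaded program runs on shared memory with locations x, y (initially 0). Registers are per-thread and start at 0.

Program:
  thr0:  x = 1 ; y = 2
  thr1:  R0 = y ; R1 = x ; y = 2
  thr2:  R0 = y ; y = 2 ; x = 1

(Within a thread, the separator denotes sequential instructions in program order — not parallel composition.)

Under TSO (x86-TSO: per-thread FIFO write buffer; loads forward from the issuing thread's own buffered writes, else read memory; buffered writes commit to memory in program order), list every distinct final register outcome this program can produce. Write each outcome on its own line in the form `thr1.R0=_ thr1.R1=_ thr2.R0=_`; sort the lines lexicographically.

outcome vector order: (thr1.R0,thr1.R1,thr2.R0)
|TSO outcomes| = 7

thr1.R0=0 thr1.R1=0 thr2.R0=0
thr1.R0=0 thr1.R1=0 thr2.R0=2
thr1.R0=0 thr1.R1=1 thr2.R0=0
thr1.R0=0 thr1.R1=1 thr2.R0=2
thr1.R0=2 thr1.R1=0 thr2.R0=0
thr1.R0=2 thr1.R1=1 thr2.R0=0
thr1.R0=2 thr1.R1=1 thr2.R0=2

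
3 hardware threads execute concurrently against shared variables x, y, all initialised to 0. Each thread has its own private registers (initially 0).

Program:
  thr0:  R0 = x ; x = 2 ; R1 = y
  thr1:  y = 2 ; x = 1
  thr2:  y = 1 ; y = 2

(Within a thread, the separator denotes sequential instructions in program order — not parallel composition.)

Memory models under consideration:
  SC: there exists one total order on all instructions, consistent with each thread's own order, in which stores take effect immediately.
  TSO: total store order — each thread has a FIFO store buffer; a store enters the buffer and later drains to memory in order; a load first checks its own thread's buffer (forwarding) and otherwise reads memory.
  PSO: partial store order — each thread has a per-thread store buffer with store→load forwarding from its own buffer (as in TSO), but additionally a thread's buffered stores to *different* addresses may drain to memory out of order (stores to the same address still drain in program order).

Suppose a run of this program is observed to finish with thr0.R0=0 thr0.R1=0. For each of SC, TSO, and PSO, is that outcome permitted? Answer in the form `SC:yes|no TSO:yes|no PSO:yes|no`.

SC:yes TSO:yes PSO:yes

outcome vector order: (thr0.R0,thr0.R1)
[SC] allowed = {0/0 0/1 0/2 1/1 1/2}
[TSO] allowed = {0/0 0/1 0/2 1/1 1/2}
[PSO] allowed = {0/0 0/1 0/2 1/0 1/1 1/2}
target 0/0 ∈ {SC,TSO,PSO}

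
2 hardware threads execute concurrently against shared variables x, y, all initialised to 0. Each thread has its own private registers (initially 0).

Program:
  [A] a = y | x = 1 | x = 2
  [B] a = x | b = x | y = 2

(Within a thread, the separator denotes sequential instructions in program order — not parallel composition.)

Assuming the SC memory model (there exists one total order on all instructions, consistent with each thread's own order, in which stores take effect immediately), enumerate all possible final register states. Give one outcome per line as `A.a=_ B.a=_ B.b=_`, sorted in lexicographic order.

A.a=0 B.a=0 B.b=0
A.a=0 B.a=0 B.b=1
A.a=0 B.a=0 B.b=2
A.a=0 B.a=1 B.b=1
A.a=0 B.a=1 B.b=2
A.a=0 B.a=2 B.b=2
A.a=2 B.a=0 B.b=0

outcome vector order: (A.a,B.a,B.b)
|SC outcomes| = 7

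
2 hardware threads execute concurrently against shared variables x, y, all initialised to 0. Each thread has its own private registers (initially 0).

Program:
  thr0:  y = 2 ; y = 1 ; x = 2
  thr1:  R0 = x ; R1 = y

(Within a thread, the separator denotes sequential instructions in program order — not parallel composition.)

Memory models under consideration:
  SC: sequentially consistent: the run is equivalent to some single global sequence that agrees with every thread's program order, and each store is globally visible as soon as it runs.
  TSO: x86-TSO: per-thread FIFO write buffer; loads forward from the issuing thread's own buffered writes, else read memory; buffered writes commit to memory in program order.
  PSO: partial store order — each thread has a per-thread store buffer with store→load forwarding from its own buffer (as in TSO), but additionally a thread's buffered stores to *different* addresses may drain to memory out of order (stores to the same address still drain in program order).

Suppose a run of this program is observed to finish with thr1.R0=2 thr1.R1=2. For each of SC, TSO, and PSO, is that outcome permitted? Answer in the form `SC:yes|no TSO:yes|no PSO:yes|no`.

outcome vector order: (thr1.R0,thr1.R1)
[SC] allowed = {00 01 02 21}
[TSO] allowed = {00 01 02 21}
[PSO] allowed = {00 01 02 20 21 22}
target 22 ∈ {PSO}

SC:no TSO:no PSO:yes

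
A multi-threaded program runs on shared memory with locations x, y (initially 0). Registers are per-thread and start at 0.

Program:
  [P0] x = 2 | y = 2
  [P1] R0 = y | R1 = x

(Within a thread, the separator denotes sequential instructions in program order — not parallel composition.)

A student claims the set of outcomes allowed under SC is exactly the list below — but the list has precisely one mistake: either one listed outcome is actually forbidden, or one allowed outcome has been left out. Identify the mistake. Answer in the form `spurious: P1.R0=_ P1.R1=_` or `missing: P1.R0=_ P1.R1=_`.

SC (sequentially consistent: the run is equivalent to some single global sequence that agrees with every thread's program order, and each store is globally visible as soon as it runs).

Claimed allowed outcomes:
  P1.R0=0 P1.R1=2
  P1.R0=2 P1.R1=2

outcome vector order: (P1.R0,P1.R1)
SC: 3 outcomes — {00, 02, 22}
SC∖claimed = {00}

missing: P1.R0=0 P1.R1=0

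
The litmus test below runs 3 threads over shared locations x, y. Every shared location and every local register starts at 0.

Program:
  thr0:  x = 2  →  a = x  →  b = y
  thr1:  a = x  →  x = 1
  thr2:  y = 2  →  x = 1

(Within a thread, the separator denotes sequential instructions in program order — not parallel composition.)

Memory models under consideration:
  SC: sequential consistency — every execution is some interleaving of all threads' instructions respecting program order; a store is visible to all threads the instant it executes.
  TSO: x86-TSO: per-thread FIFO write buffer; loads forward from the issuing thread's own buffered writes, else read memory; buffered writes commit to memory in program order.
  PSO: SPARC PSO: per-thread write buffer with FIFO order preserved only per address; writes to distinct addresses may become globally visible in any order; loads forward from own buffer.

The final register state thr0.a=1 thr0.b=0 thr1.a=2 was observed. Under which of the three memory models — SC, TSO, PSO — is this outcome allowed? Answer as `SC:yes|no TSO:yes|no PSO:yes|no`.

SC:yes TSO:yes PSO:yes

outcome vector order: (thr0.a,thr0.b,thr1.a)
SC: 11 outcomes — {(1,0,0), (1,0,2), (1,2,0), (1,2,1), (1,2,2), (2,0,0), (2,0,1), (2,0,2), (2,2,0), (2,2,1), (2,2,2)}
TSO: 11 outcomes — {(1,0,0), (1,0,2), (1,2,0), (1,2,1), (1,2,2), (2,0,0), (2,0,1), (2,0,2), (2,2,0), (2,2,1), (2,2,2)}
PSO: 12 outcomes — {(1,0,0), (1,0,1), (1,0,2), (1,2,0), (1,2,1), (1,2,2), (2,0,0), (2,0,1), (2,0,2), (2,2,0), (2,2,1), (2,2,2)}
target (1,0,2) ∈ {SC,TSO,PSO}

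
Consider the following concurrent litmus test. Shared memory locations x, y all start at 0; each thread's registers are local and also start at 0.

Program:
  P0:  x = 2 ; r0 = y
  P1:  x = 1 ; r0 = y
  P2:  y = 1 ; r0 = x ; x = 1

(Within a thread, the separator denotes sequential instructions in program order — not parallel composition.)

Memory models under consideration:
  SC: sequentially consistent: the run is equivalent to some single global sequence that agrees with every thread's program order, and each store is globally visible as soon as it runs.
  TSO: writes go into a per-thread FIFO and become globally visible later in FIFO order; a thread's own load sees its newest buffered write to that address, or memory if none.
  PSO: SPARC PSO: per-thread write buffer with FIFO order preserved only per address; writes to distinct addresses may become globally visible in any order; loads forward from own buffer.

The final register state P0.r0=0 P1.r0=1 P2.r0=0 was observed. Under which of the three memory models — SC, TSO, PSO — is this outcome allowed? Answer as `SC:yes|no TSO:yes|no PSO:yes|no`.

SC:no TSO:yes PSO:yes

outcome vector order: (P0.r0,P1.r0,P2.r0)
SC (9): 001, 002, 011, 012, 101, 102, 110, 111, 112
TSO (12): 000, 001, 002, 010, 011, 012, 100, 101, 102, 110, 111, 112
PSO (12): 000, 001, 002, 010, 011, 012, 100, 101, 102, 110, 111, 112
target 010 ∈ {TSO,PSO}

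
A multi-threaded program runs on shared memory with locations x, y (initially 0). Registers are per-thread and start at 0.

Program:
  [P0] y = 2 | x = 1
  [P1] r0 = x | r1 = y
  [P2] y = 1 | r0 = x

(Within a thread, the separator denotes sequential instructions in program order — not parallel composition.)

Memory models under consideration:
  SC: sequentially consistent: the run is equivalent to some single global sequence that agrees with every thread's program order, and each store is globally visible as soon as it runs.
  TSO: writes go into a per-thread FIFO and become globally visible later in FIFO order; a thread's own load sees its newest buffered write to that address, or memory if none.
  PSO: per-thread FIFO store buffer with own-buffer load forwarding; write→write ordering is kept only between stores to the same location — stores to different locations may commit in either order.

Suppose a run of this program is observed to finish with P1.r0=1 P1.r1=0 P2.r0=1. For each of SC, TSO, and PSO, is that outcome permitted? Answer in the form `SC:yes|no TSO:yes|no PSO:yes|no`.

outcome vector order: (P1.r0,P1.r1,P2.r0)
under SC → <0 0 0> <0 0 1> <0 1 0> <0 1 1> <0 2 0> <0 2 1> <1 1 0> <1 1 1> <1 2 0> <1 2 1>
under TSO → <0 0 0> <0 0 1> <0 1 0> <0 1 1> <0 2 0> <0 2 1> <1 1 0> <1 1 1> <1 2 0> <1 2 1>
under PSO → <0 0 0> <0 0 1> <0 1 0> <0 1 1> <0 2 0> <0 2 1> <1 0 0> <1 0 1> <1 1 0> <1 1 1> <1 2 0> <1 2 1>
target <1 0 1> ∈ {PSO}

SC:no TSO:no PSO:yes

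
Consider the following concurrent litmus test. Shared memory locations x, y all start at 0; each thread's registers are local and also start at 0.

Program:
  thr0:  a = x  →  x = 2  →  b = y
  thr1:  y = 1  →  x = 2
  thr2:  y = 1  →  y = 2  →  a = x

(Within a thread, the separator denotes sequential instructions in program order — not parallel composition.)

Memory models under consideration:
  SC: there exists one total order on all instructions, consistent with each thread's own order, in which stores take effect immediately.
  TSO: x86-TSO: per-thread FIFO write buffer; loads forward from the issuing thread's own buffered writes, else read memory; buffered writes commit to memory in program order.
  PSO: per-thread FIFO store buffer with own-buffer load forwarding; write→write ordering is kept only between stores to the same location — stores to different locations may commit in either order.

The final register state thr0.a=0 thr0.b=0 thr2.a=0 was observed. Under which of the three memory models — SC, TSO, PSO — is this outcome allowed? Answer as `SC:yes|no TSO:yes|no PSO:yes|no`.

SC:no TSO:yes PSO:yes

outcome vector order: (thr0.a,thr0.b,thr2.a)
SC (9): (0,0,2) (0,1,0) (0,1,2) (0,2,0) (0,2,2) (2,1,0) (2,1,2) (2,2,0) (2,2,2)
TSO (10): (0,0,0) (0,0,2) (0,1,0) (0,1,2) (0,2,0) (0,2,2) (2,1,0) (2,1,2) (2,2,0) (2,2,2)
PSO (12): (0,0,0) (0,0,2) (0,1,0) (0,1,2) (0,2,0) (0,2,2) (2,0,0) (2,0,2) (2,1,0) (2,1,2) (2,2,0) (2,2,2)
target (0,0,0) ∈ {TSO,PSO}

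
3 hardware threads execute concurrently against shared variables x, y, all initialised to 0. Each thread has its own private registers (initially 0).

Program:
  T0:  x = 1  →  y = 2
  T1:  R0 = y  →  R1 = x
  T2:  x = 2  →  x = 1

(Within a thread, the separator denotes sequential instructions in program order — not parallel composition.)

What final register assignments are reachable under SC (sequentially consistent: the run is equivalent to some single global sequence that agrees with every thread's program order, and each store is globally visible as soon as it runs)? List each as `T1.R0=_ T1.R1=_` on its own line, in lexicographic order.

outcome vector order: (T1.R0,T1.R1)
|SC outcomes| = 5

T1.R0=0 T1.R1=0
T1.R0=0 T1.R1=1
T1.R0=0 T1.R1=2
T1.R0=2 T1.R1=1
T1.R0=2 T1.R1=2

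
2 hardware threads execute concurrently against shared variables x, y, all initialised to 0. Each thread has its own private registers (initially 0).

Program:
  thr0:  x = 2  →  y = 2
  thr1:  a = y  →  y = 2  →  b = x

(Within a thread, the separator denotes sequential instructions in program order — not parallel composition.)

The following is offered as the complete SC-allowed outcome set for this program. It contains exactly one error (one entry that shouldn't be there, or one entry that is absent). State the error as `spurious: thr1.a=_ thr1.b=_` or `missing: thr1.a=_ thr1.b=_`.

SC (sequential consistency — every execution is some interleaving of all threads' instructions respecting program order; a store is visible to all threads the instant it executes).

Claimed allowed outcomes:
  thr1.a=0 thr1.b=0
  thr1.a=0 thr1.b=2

missing: thr1.a=2 thr1.b=2

outcome vector order: (thr1.a,thr1.b)
under SC → 0/0 0/2 2/2
SC∖claimed = {2/2}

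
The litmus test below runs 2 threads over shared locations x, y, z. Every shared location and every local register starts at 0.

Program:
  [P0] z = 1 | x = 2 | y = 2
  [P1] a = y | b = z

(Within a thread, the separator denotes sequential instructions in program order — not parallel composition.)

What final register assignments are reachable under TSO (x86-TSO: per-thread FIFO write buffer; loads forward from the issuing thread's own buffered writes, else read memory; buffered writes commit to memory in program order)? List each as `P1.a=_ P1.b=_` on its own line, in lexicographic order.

P1.a=0 P1.b=0
P1.a=0 P1.b=1
P1.a=2 P1.b=1

outcome vector order: (P1.a,P1.b)
|TSO outcomes| = 3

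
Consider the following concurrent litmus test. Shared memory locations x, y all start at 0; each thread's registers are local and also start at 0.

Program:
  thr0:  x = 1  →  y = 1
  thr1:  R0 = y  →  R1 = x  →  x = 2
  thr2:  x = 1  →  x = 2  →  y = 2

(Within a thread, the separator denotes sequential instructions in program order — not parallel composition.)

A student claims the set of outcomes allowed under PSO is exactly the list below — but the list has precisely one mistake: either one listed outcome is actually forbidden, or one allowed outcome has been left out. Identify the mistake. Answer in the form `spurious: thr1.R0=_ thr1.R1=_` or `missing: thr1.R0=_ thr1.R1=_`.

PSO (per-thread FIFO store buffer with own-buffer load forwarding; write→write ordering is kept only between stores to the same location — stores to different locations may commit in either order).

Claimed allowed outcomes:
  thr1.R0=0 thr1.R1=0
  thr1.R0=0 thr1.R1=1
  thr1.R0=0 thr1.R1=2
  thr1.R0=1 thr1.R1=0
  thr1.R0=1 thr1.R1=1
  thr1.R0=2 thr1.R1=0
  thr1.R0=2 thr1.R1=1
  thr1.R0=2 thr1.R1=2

missing: thr1.R0=1 thr1.R1=2

outcome vector order: (thr1.R0,thr1.R1)
PSO: 9 outcomes — {00 01 02 10 11 12 20 21 22}
PSO∖claimed = {12}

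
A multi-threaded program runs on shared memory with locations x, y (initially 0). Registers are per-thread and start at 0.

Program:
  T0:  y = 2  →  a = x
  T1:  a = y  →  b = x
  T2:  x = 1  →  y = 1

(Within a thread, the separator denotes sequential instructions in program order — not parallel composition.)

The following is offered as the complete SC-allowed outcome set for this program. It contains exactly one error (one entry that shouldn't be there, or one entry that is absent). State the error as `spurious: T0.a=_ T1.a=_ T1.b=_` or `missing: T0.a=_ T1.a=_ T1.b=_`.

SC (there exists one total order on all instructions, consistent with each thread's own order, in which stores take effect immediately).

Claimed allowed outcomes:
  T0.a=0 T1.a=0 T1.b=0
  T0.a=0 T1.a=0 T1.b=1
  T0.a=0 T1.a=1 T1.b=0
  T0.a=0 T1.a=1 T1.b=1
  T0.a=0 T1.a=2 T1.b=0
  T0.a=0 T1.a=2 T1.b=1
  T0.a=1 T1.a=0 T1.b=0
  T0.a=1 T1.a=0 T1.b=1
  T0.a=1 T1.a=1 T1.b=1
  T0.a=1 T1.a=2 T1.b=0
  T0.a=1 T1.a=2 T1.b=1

spurious: T0.a=0 T1.a=1 T1.b=0

outcome vector order: (T0.a,T1.a,T1.b)
SC (10): <0 0 0> <0 0 1> <0 1 1> <0 2 0> <0 2 1> <1 0 0> <1 0 1> <1 1 1> <1 2 0> <1 2 1>
claimed∖SC = {<0 1 0>}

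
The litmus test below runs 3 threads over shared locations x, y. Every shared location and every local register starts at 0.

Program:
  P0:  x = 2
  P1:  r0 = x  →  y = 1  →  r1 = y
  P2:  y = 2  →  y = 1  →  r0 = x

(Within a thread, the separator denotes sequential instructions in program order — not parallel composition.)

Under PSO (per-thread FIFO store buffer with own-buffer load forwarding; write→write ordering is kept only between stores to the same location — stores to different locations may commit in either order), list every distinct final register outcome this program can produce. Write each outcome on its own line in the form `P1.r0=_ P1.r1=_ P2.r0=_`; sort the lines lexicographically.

outcome vector order: (P1.r0,P1.r1,P2.r0)
|PSO outcomes| = 8

P1.r0=0 P1.r1=1 P2.r0=0
P1.r0=0 P1.r1=1 P2.r0=2
P1.r0=0 P1.r1=2 P2.r0=0
P1.r0=0 P1.r1=2 P2.r0=2
P1.r0=2 P1.r1=1 P2.r0=0
P1.r0=2 P1.r1=1 P2.r0=2
P1.r0=2 P1.r1=2 P2.r0=0
P1.r0=2 P1.r1=2 P2.r0=2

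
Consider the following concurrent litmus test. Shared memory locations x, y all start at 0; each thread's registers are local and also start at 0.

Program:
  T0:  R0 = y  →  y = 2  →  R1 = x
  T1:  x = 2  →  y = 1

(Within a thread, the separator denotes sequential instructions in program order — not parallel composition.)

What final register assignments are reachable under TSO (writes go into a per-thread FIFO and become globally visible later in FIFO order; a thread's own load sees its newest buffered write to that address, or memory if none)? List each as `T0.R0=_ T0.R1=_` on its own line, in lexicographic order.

T0.R0=0 T0.R1=0
T0.R0=0 T0.R1=2
T0.R0=1 T0.R1=2

outcome vector order: (T0.R0,T0.R1)
|TSO outcomes| = 3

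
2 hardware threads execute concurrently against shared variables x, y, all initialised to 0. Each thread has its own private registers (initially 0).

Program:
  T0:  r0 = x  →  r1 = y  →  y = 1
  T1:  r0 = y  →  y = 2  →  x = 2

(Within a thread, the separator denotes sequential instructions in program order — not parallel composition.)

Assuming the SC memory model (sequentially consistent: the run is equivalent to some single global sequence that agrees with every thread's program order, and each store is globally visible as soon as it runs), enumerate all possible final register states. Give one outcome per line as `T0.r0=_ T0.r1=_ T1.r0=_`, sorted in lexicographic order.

outcome vector order: (T0.r0,T0.r1,T1.r0)
|SC outcomes| = 4

T0.r0=0 T0.r1=0 T1.r0=0
T0.r0=0 T0.r1=0 T1.r0=1
T0.r0=0 T0.r1=2 T1.r0=0
T0.r0=2 T0.r1=2 T1.r0=0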